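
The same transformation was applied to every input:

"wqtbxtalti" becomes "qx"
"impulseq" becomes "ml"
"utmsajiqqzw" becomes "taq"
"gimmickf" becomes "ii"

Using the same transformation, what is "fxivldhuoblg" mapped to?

Each output is the input with this applied: keep one character in every 3, starting at position 2 (positions 2nd, 5th, 8th, ...), then delete the last character.
Applying both steps to "fxivldhuoblg": "xlul", then "xlu".

xlu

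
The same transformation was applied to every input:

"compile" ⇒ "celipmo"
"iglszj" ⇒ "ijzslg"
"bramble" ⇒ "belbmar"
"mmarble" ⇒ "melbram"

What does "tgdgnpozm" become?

In each case the input is transformed by: reverse the string, then move the last character to the front.
Working it through for "tgdgnpozm": intermediate "mzopngdgt", final "tmzopngdg".

tmzopngdg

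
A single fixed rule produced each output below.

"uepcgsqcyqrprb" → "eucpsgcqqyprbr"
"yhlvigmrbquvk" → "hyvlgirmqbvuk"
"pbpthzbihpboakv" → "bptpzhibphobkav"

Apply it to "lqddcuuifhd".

qldduciuhfd

Rule — swap each adjacent pair of characters (1↔2, 3↔4, ...).
Doing the same to "lqddcuuifhd": "qldduciuhfd".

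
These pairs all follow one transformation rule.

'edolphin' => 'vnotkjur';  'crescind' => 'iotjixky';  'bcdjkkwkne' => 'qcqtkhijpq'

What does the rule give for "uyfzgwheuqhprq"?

kawnvxwaelfmcn

Rule — swap the front and back halves of the string, then shift every letter 6 places forward in the alphabet (wrapping around).
Starting from "uyfzgwheuqhprq": after the first operation, "euqhprquyfzgwh"; after the second, "kawnvxwaelfmcn".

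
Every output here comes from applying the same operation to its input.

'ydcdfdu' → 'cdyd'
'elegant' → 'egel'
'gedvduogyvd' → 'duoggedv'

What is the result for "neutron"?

utne

The rule is to delete the last 3 characters, then swap the front and back halves of the string.
Applying both steps to "neutron": "neut", then "utne".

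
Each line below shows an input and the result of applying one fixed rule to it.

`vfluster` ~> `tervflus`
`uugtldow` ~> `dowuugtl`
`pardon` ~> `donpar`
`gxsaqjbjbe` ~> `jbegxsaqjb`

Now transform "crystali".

alicryst

Looking at the pairs, the operation is to move the last 3 characters to the front (rotate right by 3).
On "crystali" that produces "alicryst".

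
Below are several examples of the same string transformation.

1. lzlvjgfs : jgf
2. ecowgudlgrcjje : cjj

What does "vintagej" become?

age

The rule is to delete the last character, then keep only the last 3 characters.
For "vintagej" the result is "age".
(Check on "ecowgudlgrcjje": → "ecowgudlgrcjj" → "cjj" ✓)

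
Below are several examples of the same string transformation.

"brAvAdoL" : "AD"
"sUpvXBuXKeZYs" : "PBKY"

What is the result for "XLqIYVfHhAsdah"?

The rule is to keep one character in every 3, starting at position 3 (positions 3rd, 6th, 9th, ...), then convert every letter to uppercase.
Working it through for "XLqIYVfHhAsdah": intermediate "qVhd", final "QVHD".

QVHD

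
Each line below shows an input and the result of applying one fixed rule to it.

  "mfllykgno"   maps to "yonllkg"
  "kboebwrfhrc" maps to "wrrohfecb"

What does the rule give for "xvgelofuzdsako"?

zusoolkgfeda

Rule — delete the first 2 characters, then sort the characters into reverse alphabetical order.
On "xvgelofuzdsako": the first step gives "gelofuzdsako", and the second then gives "zusoolkgfeda".
(Check on "mfllykgno": → "llykgno" → "yonllkg" ✓)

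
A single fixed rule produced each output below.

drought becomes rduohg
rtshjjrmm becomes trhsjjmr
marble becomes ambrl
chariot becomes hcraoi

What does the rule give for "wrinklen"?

rwnilke

Each output is the input with this applied: delete the last character, then swap each adjacent pair of characters (1↔2, 3↔4, ...).
For "wrinklen", step one produces "wrinkle"; step two turns that into "rwnilke".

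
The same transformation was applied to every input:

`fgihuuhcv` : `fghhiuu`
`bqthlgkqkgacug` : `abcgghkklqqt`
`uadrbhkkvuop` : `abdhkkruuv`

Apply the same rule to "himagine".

aghiim

The transformation: delete the last 2 characters, then sort the characters into alphabetical order.
Working it through for "himagine": intermediate "himagi", final "aghiim".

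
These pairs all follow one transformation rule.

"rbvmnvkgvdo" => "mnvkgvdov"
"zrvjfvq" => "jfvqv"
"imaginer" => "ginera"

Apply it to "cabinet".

The rule is to delete the first 2 characters, then move the first character to the end.
Doing the same to "cabinet": "inetb".

inetb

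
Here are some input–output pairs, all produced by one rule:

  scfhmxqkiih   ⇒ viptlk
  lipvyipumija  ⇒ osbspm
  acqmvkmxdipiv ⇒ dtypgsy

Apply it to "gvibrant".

jluq

The pattern: keep every other character starting from the first (positions 1st, 3rd, 5th, ...), then shift every letter 3 places forward in the alphabet (wrapping around).
"gvibrant" → "girn" → "jluq".
(Check on "acqmvkmxdipiv": → "aqvmdpv" → "dtypgsy" ✓)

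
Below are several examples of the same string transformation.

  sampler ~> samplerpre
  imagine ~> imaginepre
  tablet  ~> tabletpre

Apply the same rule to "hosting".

hostingpre

The transformation: append "pre".
So "hosting" becomes "hostingpre".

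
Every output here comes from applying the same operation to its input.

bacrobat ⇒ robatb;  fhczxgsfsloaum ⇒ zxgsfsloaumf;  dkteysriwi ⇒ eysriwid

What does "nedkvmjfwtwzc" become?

Rule — move the first character to the end, then delete the first 2 characters.
Starting from "nedkvmjfwtwzc": after the first operation, "edkvmjfwtwzcn"; after the second, "kvmjfwtwzcn".

kvmjfwtwzcn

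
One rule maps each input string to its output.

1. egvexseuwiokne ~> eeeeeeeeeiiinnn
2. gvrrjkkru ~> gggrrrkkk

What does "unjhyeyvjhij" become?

uuuhhhyyyhhh

The pattern: keep one character in every 3, starting at position 1 (positions 1st, 4th, 7th, ...), then repeat every character 3 times.
Applying both steps to "unjhyeyvjhij": "uhyh", then "uuuhhhyyyhhh".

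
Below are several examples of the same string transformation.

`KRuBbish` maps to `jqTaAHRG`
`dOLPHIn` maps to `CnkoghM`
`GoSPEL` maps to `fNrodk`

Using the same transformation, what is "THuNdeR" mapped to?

sgTmCDq

What's happening: flip the case of every letter, then shift every letter 1 place backward in the alphabet (wrapping around).
Applying both steps to "THuNdeR": "thUnDEr", then "sgTmCDq".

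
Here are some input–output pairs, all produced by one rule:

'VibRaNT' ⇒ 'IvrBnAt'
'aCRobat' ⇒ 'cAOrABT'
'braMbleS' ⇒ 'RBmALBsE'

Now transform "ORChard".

roHcRAD

Looking at the pairs, the operation is to swap each adjacent pair of characters (1↔2, 3↔4, ...), then flip the case of every letter.
Starting from "ORChard": after the first operation, "ROhCrad"; after the second, "roHcRAD".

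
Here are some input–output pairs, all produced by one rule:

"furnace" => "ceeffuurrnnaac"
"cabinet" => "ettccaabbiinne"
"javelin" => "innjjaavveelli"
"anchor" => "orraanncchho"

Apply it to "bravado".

doobbrraavvaad

The pattern: double every character, then move the last 3 characters to the front (rotate right by 3).
"bravado" → "bbrraavvaaddoo" → "doobbrraavvaad".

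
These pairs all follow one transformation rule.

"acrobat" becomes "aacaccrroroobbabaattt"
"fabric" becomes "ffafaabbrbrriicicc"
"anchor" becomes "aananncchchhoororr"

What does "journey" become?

jjojoouururrnneneeyyy

In each case the input is transformed by: repeat every character 3 times, then swap each adjacent pair of characters (1↔2, 3↔4, ...).
For "journey", step one produces "jjjooouuurrrnnneeeyyy"; step two turns that into "jjojoouururrnneneeyyy".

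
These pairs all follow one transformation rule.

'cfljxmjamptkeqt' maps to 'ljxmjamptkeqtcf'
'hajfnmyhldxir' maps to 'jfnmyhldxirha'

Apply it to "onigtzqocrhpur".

Each output is the input with this applied: move the first 2 characters to the end (rotate left by 2).
So "onigtzqocrhpur" becomes "igtzqocrhpuron".

igtzqocrhpuron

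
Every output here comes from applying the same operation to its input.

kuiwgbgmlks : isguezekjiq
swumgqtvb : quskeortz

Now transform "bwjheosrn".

What's happening: shift every letter 2 places backward in the alphabet (wrapping around).
Doing the same to "bwjheosrn": "zuhfcmqpl".

zuhfcmqpl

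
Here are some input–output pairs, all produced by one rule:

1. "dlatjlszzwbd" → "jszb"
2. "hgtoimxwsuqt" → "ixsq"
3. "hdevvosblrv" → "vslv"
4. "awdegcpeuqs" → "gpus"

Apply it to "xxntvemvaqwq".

The transformation: keep every other character starting from the first (positions 1st, 3rd, 5th, ...), then keep only the last 4 characters.
Doing the same to "xxntvemvaqwq": "vmaw".

vmaw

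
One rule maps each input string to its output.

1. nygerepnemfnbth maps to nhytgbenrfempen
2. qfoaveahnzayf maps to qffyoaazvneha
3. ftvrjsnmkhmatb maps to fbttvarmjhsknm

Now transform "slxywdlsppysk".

sklsxyypwpdsl

The transformation: take characters alternately from the front and the back (1st, last, 2nd, 2nd-last, ...).
On "slxywdlsppysk" that produces "sklsxyypwpdsl".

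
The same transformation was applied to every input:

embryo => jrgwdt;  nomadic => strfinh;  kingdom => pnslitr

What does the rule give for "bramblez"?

The rule is to shift every letter 5 places forward in the alphabet (wrapping around).
Applying that to "bramblez" gives "gwfrgqje".

gwfrgqje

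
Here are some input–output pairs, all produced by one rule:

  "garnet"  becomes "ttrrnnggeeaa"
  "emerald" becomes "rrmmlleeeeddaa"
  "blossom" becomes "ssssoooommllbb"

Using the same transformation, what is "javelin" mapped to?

The pattern: double every character, then sort the characters into reverse alphabetical order.
Doing the same to "javelin": "vvnnlljjiieeaa".

vvnnlljjiieeaa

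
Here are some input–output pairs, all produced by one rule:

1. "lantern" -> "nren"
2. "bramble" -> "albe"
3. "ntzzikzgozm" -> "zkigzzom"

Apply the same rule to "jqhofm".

hmf

Looking at the pairs, the operation is to swap each adjacent pair of characters (1↔2, 3↔4, ...), then delete the first 3 characters.
On "jqhofm": the first step gives "qjohmf", and the second then gives "hmf".
(Check on "bramble": → "rbmalbe" → "albe" ✓)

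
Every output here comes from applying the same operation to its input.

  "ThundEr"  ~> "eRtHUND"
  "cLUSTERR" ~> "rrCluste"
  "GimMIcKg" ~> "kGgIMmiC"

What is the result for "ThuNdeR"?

The rule is to flip the case of every letter, then move the last 2 characters to the front (rotate right by 2).
For "ThuNdeR", step one produces "tHUnDEr"; step two turns that into "ErtHUnD".

ErtHUnD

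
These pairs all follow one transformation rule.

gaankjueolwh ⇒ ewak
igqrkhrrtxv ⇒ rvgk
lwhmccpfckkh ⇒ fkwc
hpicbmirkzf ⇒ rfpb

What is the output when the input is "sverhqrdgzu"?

The transformation: keep one character in every 3, starting at position 2 (positions 2nd, 5th, 8th, ...), then move the first 2 characters to the end (rotate left by 2).
Starting from "sverhqrdgzu": after the first operation, "vhdu"; after the second, "duvh".

duvh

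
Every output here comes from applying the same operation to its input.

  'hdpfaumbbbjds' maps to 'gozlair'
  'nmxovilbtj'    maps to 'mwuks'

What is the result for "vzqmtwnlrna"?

The transformation: shift every letter 1 place backward in the alphabet (wrapping around), then keep every other character starting from the first (positions 1st, 3rd, 5th, ...).
Working it through for "vzqmtwnlrna": intermediate "uyplsvmkqmz", final "upsmqz".

upsmqz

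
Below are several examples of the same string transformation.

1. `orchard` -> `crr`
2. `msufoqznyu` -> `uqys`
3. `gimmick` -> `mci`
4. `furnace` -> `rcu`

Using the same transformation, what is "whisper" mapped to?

Looking at the pairs, the operation is to move the first 2 characters to the end (rotate left by 2), then keep one character in every 3, starting at position 1 (positions 1st, 4th, 7th, ...).
On "whisper": the first step gives "isperwh", and the second then gives "ieh".

ieh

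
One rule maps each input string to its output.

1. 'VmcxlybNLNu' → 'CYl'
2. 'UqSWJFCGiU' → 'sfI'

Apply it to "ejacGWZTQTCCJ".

Awqc

The pattern: flip the case of every letter, then keep one character in every 3, starting at position 3 (positions 3rd, 6th, 9th, ...).
Applying both steps to "ejacGWZTQTCCJ": "EJACgwztqtccj", then "Awqc".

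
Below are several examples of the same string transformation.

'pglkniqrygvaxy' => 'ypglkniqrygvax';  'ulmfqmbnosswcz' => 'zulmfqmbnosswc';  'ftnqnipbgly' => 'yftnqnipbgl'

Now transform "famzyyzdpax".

The transformation: move the last character to the front.
"famzyyzdpax" → "xfamzyyzdpa".

xfamzyyzdpa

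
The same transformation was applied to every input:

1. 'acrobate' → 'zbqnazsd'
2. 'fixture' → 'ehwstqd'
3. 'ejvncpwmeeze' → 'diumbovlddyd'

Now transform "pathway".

ozsgvzx

The transformation: shift every letter 1 place backward in the alphabet (wrapping around).
Applying that to "pathway" gives "ozsgvzx".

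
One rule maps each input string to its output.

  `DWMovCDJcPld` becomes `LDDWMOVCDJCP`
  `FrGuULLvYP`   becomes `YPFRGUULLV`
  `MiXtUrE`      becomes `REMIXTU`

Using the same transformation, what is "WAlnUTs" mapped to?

TSWALNU

Looking at the pairs, the operation is to move the last 2 characters to the front (rotate right by 2), then convert every letter to uppercase.
"WAlnUTs" → "TsWAlnU" → "TSWALNU".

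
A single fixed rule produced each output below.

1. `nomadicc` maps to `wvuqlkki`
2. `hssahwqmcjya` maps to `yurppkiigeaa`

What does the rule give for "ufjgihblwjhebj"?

Looking at the pairs, the operation is to shift every letter 8 places forward in the alphabet (wrapping around), then sort the characters into reverse alphabetical order.
Applying both steps to "ufjgihblwjhebj": "cnroqpjterpmjr", then "trrrqpponmjjec".

trrrqpponmjjec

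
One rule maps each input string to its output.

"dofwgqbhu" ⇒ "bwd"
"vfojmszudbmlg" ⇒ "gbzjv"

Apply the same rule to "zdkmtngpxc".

What's happening: keep one character in every 3, starting at position 1 (positions 1st, 4th, 7th, ...), then reverse the string.
"zdkmtngpxc" → "cgmz".

cgmz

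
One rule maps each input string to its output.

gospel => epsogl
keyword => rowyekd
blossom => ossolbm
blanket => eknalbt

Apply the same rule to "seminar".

The transformation: reverse the string, then move the first character to the end.
On "seminar": the first step gives "ranimes", and the second then gives "animesr".

animesr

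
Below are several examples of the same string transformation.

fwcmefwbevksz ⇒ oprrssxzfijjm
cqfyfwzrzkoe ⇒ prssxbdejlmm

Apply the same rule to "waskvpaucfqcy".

nnppsxcdfhijl

The rule is to sort the characters into alphabetical order, then shift every letter 13 places forward in the alphabet (wrapping around) — i.e. ROT13.
Working it through for "waskvpaucfqcy": intermediate "aaccfkpqsuvwy", final "nnppsxcdfhijl".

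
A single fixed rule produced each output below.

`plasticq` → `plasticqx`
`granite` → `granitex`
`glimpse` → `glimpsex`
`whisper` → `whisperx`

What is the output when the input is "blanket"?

Each output is the input with this applied: append "x".
"blanket" → "blanketx".

blanketx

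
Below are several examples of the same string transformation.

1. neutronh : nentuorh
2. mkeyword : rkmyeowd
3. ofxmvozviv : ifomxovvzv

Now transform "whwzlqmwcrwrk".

khwzwqlwmrcrw

In each case the input is transformed by: swap each adjacent pair of characters (1↔2, 3↔4, ...), then move the last character to the front.
On "whwzlqmwcrwrk" that produces "khwzwqlwmrcrw".
(Check on "ofxmvozviv": → "fomxovvzvi" → "ifomxovvzv" ✓)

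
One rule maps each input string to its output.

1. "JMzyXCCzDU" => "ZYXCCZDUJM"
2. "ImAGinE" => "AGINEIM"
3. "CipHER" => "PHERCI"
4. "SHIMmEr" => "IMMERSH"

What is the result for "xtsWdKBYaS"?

What's happening: move the first 2 characters to the end (rotate left by 2), then convert every letter to uppercase.
On "xtsWdKBYaS": the first step gives "sWdKBYaSxt", and the second then gives "SWDKBYASXT".

SWDKBYASXT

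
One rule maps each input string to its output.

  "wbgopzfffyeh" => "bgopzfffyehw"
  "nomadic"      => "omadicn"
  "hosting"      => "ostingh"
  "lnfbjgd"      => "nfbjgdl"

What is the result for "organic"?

rganico

In each case the input is transformed by: move the first character to the end.
Doing the same to "organic": "rganico".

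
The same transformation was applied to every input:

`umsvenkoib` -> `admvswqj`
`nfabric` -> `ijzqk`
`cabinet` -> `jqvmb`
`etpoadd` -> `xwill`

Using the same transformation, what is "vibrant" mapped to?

Looking at the pairs, the operation is to delete the first 2 characters, then shift every letter 8 places forward in the alphabet (wrapping around).
"vibrant" → "brant" → "jzivb".

jzivb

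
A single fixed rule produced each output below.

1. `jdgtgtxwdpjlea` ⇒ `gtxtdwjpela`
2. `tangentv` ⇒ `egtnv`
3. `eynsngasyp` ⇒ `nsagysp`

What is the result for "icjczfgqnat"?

zcgfnqta

Each output is the input with this applied: delete the first 3 characters, then swap each adjacent pair of characters (1↔2, 3↔4, ...).
For "icjczfgqnat", step one produces "czfgqnat"; step two turns that into "zcgfnqta".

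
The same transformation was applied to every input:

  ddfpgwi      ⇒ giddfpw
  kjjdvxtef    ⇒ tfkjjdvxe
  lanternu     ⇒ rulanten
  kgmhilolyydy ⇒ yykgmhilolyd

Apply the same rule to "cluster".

trcluse

The rule is to move the last 2 characters to the front (rotate right by 2), then swap the first and last characters.
Starting from "cluster": after the first operation, "erclust"; after the second, "trcluse".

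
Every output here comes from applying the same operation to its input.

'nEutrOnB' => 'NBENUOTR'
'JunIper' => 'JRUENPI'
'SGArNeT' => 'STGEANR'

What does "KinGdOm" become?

KMIONDG

In each case the input is transformed by: take characters alternately from the front and the back (1st, last, 2nd, 2nd-last, ...), then convert every letter to uppercase.
Applying both steps to "KinGdOm": "KmiOndG", then "KMIONDG".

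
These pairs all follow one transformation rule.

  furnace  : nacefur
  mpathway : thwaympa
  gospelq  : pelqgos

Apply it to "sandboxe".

dboxesan

The transformation: move the first 3 characters to the end (rotate left by 3).
Applying that to "sandboxe" gives "dboxesan".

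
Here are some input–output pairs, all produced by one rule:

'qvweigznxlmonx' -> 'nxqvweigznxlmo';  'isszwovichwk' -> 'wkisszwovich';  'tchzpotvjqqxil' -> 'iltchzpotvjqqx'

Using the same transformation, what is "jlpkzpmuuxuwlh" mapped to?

lhjlpkzpmuuxuw

What's happening: move the last 2 characters to the front (rotate right by 2).
Applying that to "jlpkzpmuuxuwlh" gives "lhjlpkzpmuuxuw".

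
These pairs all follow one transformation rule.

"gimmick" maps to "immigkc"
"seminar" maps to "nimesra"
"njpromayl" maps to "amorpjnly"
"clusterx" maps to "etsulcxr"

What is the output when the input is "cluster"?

What's happening: move the last 2 characters to the front (rotate right by 2), then reverse the string.
Applying that to "cluster" gives "tsulcre".

tsulcre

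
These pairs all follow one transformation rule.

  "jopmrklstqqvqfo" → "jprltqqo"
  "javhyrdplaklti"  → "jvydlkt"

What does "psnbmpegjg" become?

pnmej

The transformation: keep every other character starting from the first (positions 1st, 3rd, 5th, ...).
So "psnbmpegjg" becomes "pnmej".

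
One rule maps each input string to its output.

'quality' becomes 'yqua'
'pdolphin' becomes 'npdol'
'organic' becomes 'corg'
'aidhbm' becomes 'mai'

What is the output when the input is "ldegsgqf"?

Rule — move the last character to the front, then delete the last 3 characters.
"ldegsgqf" → "fldegsgq" → "fldeg".

fldeg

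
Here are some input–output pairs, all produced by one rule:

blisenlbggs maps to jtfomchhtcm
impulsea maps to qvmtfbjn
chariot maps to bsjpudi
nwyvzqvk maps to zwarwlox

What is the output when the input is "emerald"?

fsbmefn

Each output is the input with this applied: move the first 2 characters to the end (rotate left by 2), then shift every letter 1 place forward in the alphabet (wrapping around).
So "emerald" becomes "fsbmefn".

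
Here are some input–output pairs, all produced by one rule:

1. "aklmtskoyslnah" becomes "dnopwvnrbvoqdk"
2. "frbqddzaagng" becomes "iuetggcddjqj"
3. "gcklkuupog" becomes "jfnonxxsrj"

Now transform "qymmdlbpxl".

tbppgoesao

Looking at the pairs, the operation is to shift every letter 3 places forward in the alphabet (wrapping around).
On "qymmdlbpxl" that produces "tbppgoesao".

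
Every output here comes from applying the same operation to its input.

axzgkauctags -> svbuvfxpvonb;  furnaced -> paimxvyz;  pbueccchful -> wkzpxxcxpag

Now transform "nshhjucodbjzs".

What's happening: shift every letter 5 places backward in the alphabet (wrapping around), then swap each adjacent pair of characters (1↔2, 3↔4, ...).
Working it through for "nshhjucodbjzs": intermediate "inccepxjyweun", final "niccpejxwyuen".

niccpejxwyuen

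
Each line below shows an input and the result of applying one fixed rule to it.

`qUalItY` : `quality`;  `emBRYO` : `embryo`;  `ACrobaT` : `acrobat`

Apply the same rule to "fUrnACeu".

furnaceu

Each output is the input with this applied: convert every letter to lowercase.
On "fUrnACeu" that produces "furnaceu".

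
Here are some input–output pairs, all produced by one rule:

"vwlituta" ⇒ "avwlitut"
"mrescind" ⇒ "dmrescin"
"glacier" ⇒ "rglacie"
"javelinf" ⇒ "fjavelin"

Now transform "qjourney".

Each output is the input with this applied: move the last character to the front.
So "qjourney" becomes "yqjourne".

yqjourne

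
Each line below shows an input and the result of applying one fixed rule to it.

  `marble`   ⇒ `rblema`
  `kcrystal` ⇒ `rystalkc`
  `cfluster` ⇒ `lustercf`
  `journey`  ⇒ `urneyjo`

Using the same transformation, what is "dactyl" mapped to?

Each output is the input with this applied: move the first 2 characters to the end (rotate left by 2).
Doing the same to "dactyl": "ctylda".

ctylda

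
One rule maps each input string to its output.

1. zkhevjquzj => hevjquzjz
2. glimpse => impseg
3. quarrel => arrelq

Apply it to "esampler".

amplere

Each output is the input with this applied: move the first 2 characters to the end (rotate left by 2), then delete the last character.
Doing the same to "esampler": "amplere".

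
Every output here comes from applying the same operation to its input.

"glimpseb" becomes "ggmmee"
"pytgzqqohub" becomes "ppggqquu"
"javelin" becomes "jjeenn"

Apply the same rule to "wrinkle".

The rule is to keep one character in every 3, starting at position 1 (positions 1st, 4th, 7th, ...), then double every character.
On "wrinkle": the first step gives "wne", and the second then gives "wwnnee".

wwnnee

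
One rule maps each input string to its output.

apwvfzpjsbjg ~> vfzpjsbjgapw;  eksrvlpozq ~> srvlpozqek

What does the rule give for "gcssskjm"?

cssskjmg

The transformation: move the last 3 characters to the front (rotate right by 3), then swap the front and back halves of the string.
On "gcssskjm": the first step gives "kjmgcsss", and the second then gives "cssskjmg".
(Check on "apwvfzpjsbjg": → "bjgapwvfzpjs" → "vfzpjsbjgapw" ✓)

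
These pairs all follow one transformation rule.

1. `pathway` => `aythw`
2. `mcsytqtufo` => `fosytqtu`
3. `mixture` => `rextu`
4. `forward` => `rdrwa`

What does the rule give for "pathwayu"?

yuthwa

Each output is the input with this applied: delete the first 2 characters, then move the last 2 characters to the front (rotate right by 2).
Working it through for "pathwayu": intermediate "thwayu", final "yuthwa".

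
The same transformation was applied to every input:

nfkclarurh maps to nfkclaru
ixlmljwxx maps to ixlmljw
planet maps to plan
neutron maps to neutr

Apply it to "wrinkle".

The rule is to delete the last 2 characters.
On "wrinkle" that produces "wrink".

wrink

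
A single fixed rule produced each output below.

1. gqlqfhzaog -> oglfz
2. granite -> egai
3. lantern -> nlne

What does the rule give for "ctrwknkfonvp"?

vcrkko

Each output is the input with this applied: keep every other character starting from the first (positions 1st, 3rd, 5th, ...), then move the last character to the front.
Applying both steps to "ctrwknkfonvp": "crkkov", then "vcrkko".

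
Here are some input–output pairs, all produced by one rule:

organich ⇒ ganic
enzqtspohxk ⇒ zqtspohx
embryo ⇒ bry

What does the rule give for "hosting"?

stin

The pattern: move the first 2 characters to the end (rotate left by 2), then delete the last 3 characters.
"hosting" → "stingho" → "stin".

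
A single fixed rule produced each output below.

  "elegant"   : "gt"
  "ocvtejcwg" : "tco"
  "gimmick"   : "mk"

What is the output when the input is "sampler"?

pr

Each output is the input with this applied: move the first 2 characters to the end (rotate left by 2), then keep one character in every 3, starting at position 2 (positions 2nd, 5th, 8th, ...).
Starting from "sampler": after the first operation, "mplersa"; after the second, "pr".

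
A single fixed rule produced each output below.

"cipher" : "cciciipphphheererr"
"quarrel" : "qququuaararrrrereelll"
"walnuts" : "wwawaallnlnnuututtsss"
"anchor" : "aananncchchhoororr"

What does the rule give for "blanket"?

The transformation: repeat every character 3 times, then swap each adjacent pair of characters (1↔2, 3↔4, ...).
Working it through for "blanket": intermediate "bbblllaaannnkkkeeettt", final "bblbllaanannkkekeettt".

bblbllaanannkkekeettt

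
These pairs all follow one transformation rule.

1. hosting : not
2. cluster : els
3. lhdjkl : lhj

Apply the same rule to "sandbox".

In each case the input is transformed by: keep every other character starting from the second (positions 2nd, 4th, 6th, ...), then move the last character to the front.
On "sandbox": the first step gives "ado", and the second then gives "oad".

oad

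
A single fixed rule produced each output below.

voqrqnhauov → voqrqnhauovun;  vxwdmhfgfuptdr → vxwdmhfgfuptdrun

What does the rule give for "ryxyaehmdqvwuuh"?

ryxyaehmdqvwuuhun

What's happening: append "un".
"ryxyaehmdqvwuuh" → "ryxyaehmdqvwuuhun".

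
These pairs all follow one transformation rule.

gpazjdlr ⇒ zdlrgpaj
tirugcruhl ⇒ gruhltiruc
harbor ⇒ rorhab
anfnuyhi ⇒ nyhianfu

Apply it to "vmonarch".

nrchvmoa

What's happening: swap the front and back halves of the string, then swap the first and last characters.
"vmonarch" → "nrchvmoa".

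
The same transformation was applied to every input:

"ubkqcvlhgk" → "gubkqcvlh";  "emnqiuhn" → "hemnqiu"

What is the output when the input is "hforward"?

rhforwa

The transformation: delete the last character, then move the last character to the front.
Working it through for "hforward": intermediate "hforwar", final "rhforwa".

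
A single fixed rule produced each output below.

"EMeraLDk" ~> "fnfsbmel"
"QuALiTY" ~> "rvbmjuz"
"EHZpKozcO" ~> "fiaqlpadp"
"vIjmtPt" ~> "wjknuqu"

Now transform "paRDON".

qbsepo

Rule — shift every letter 1 place forward in the alphabet (wrapping around), then convert every letter to lowercase.
So "paRDON" becomes "qbsepo".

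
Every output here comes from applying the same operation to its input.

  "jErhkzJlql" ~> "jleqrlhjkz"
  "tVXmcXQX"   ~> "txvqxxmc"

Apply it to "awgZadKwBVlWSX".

axwsgwzlavdbkw

Looking at the pairs, the operation is to take characters alternately from the front and the back (1st, last, 2nd, 2nd-last, ...), then convert every letter to lowercase.
For "awgZadKwBVlWSX" the result is "axwsgwzlavdbkw".
(Check on "jErhkzJlql": → "jlEqrlhJkz" → "jleqrlhjkz" ✓)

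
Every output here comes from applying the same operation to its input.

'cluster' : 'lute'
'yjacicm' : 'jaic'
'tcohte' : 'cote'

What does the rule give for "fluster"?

What's happening: double every character, then keep one character in every 3, starting at position 3 (positions 3rd, 6th, 9th, ...).
On "fluster": the first step gives "fflluusstteerr", and the second then gives "lute".
(Check on "cluster": → "cclluusstteerr" → "lute" ✓)

lute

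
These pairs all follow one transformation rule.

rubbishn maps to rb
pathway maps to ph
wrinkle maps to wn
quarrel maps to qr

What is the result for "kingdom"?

The pattern: keep one character in every 3, starting at position 1 (positions 1st, 4th, 7th, ...), then delete the last character.
On "kingdom": the first step gives "kgm", and the second then gives "kg".

kg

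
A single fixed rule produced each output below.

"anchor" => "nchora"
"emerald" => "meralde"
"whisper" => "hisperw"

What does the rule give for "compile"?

In each case the input is transformed by: move the first character to the end.
Doing the same to "compile": "ompilec".

ompilec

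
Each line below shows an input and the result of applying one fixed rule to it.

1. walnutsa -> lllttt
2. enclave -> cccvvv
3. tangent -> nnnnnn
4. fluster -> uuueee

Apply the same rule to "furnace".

rrrccc

The pattern: keep one character in every 3, starting at position 3 (positions 3rd, 6th, 9th, ...), then repeat every character 3 times.
Doing the same to "furnace": "rrrccc".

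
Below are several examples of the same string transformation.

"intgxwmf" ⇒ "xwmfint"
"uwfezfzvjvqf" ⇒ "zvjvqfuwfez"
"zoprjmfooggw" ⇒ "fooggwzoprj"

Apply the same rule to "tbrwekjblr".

kjblrtbrw

In each case the input is transformed by: swap the front and back halves of the string, then delete the last character.
For "tbrwekjblr", step one produces "kjblrtbrwe"; step two turns that into "kjblrtbrw".
(Check on "zoprjmfooggw": → "fooggwzoprjm" → "fooggwzoprj" ✓)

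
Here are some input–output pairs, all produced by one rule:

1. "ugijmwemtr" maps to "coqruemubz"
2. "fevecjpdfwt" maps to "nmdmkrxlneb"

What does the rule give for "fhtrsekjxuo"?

npbzamsrfcw

Rule — shift every letter 8 places forward in the alphabet (wrapping around).
Doing the same to "fhtrsekjxuo": "npbzamsrfcw".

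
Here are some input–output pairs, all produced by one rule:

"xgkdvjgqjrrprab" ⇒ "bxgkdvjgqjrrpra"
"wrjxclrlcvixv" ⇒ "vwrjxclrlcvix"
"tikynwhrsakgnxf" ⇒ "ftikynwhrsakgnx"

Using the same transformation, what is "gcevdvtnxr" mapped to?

rgcevdvtnx

In each case the input is transformed by: move the last character to the front.
So "gcevdvtnxr" becomes "rgcevdvtnx".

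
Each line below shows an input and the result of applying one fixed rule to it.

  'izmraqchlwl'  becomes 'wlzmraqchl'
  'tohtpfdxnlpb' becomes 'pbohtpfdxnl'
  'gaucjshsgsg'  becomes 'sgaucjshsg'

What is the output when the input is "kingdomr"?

mringdo

Each output is the input with this applied: delete the first character, then move the last 2 characters to the front (rotate right by 2).
On "kingdomr": the first step gives "ingdomr", and the second then gives "mringdo".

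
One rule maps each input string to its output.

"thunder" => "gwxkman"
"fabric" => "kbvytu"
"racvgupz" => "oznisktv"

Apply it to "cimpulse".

What's happening: move the first 3 characters to the end (rotate left by 3), then shift every letter 7 places backward in the alphabet (wrapping around).
Starting from "cimpulse": after the first operation, "pulsecim"; after the second, "inelxvbf".

inelxvbf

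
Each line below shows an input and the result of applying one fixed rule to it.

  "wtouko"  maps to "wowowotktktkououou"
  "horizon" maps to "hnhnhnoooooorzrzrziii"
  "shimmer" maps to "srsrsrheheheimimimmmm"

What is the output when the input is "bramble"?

bebeberlrlrlabababmmm

Each output is the input with this applied: repeat every character 3 times, then take characters alternately from the front and the back (1st, last, 2nd, 2nd-last, ...).
For "bramble", step one produces "bbbrrraaammmbbbllleee"; step two turns that into "bebeberlrlrlabababmmm".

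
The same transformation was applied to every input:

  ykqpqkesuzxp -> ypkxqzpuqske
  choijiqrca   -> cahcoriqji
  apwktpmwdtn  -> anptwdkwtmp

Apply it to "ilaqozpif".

ifliapqzo

Each output is the input with this applied: take characters alternately from the front and the back (1st, last, 2nd, 2nd-last, ...).
On "ilaqozpif" that produces "ifliapqzo".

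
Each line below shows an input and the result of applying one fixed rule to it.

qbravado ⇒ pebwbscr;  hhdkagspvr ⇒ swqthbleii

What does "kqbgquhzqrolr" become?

smpsraivrhcrl

The rule is to reverse the string, then shift every letter 1 place forward in the alphabet (wrapping around).
Applying both steps to "kqbgquhzqrolr": "rlorqzhuqgbqk", then "smpsraivrhcrl".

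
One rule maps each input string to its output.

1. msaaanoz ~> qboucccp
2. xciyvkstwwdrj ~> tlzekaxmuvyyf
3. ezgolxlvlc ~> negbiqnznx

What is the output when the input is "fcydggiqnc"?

peheafiiks

The rule is to move the last 2 characters to the front (rotate right by 2), then shift every letter 2 places forward in the alphabet (wrapping around).
On "fcydggiqnc" that produces "peheafiiks".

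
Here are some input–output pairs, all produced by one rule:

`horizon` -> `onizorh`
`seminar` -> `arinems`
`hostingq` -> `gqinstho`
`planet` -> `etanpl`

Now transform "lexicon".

The pattern: reverse the string, then swap each adjacent pair of characters (1↔2, 3↔4, ...).
On "lexicon" that produces "onicexl".

onicexl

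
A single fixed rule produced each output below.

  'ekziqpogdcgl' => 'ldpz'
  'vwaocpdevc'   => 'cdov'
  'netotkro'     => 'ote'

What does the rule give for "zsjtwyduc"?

The rule is to reverse the string, then keep one character in every 3, starting at position 1 (positions 1st, 4th, 7th, ...).
"zsjtwyduc" → "cudywtjsz" → "cyj".
(Check on "vwaocpdevc": → "cvedpcoawv" → "cdov" ✓)

cyj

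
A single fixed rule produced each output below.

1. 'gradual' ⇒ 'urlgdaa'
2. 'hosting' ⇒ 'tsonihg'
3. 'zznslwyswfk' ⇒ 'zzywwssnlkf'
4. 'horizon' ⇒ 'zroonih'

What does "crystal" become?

ytsrlca

What's happening: sort the characters into reverse alphabetical order.
Applying that to "crystal" gives "ytsrlca".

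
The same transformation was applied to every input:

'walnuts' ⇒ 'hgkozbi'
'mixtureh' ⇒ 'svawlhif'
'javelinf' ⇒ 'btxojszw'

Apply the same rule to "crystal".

ozqfmgh

Rule — shift every letter 12 places backward in the alphabet (wrapping around), then move the last 2 characters to the front (rotate right by 2).
Working it through for "crystal": intermediate "qfmghoz", final "ozqfmgh".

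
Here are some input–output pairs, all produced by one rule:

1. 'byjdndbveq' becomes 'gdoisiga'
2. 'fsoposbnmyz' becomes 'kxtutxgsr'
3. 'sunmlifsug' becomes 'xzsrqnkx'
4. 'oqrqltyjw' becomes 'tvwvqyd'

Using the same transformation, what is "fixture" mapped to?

kncyz

The transformation: delete the last 2 characters, then shift every letter 5 places forward in the alphabet (wrapping around).
On "fixture": the first step gives "fixtu", and the second then gives "kncyz".
(Check on "sunmlifsug": → "sunmlifs" → "xzsrqnkx" ✓)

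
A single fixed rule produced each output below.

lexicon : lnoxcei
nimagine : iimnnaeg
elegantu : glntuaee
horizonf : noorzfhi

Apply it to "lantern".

Looking at the pairs, the operation is to sort the characters into alphabetical order, then move the first 3 characters to the end (rotate left by 3).
Applying both steps to "lantern": "aelnnrt", then "nnrtael".

nnrtael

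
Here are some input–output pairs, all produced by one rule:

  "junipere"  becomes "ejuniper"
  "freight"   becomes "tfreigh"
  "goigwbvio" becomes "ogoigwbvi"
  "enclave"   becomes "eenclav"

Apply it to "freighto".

Looking at the pairs, the operation is to move the last character to the front.
Applying that to "freighto" gives "ofreight".

ofreight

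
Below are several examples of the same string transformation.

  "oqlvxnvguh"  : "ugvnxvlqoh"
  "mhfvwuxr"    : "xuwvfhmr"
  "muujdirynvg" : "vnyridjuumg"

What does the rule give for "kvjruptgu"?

In each case the input is transformed by: reverse the string, then move the first character to the end.
Doing the same to "kvjruptgu": "gtpurjvku".

gtpurjvku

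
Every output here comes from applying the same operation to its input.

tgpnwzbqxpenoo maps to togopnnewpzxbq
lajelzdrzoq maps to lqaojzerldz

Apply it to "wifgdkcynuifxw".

wwixffgidukncy

Each output is the input with this applied: take characters alternately from the front and the back (1st, last, 2nd, 2nd-last, ...).
Doing the same to "wifgdkcynuifxw": "wwixffgidukncy".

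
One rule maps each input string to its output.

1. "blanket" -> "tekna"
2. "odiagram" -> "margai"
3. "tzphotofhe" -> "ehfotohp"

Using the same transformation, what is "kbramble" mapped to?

elbmar

What's happening: delete the first 2 characters, then reverse the string.
Applying both steps to "kbramble": "ramble", then "elbmar".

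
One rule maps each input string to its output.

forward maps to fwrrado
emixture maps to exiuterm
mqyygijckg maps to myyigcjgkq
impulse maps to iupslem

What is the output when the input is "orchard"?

In each case the input is transformed by: swap each adjacent pair of characters (1↔2, 3↔4, ...), then move the first character to the end.
Applying both steps to "orchard": "rohcrad", then "ohcradr".

ohcradr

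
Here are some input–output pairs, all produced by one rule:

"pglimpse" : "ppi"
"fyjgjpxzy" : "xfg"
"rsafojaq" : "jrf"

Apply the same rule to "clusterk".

ecs

The pattern: move the last 3 characters to the front (rotate right by 3), then keep one character in every 3, starting at position 1 (positions 1st, 4th, 7th, ...).
"clusterk" → "ecs".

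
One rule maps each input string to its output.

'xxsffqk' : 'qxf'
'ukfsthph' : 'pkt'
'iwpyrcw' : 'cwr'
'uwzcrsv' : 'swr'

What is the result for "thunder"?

ehd

The rule is to move the last 2 characters to the front (rotate right by 2), then keep one character in every 3, starting at position 1 (positions 1st, 4th, 7th, ...).
Starting from "thunder": after the first operation, "erthund"; after the second, "ehd".
(Check on "xxsffqk": → "qkxxsff" → "qxf" ✓)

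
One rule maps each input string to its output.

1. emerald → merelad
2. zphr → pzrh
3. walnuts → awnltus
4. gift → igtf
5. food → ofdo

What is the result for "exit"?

xeti

In each case the input is transformed by: swap each adjacent pair of characters (1↔2, 3↔4, ...).
"exit" → "xeti".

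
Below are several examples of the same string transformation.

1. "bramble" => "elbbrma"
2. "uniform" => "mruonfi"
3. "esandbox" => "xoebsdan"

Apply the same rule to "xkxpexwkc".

The transformation: move the last character to the front, then take characters alternately from the front and the back (1st, last, 2nd, 2nd-last, ...).
Working it through for "xkxpexwkc": intermediate "cxkxpexwk", final "ckxwkxxep".

ckxwkxxep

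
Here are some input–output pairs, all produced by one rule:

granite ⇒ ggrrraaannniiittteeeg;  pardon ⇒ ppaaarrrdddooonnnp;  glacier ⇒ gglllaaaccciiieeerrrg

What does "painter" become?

The pattern: repeat every character 3 times, then move the first character to the end.
Applying both steps to "painter": "pppaaaiiinnnttteeerrr", then "ppaaaiiinnnttteeerrrp".

ppaaaiiinnnttteeerrrp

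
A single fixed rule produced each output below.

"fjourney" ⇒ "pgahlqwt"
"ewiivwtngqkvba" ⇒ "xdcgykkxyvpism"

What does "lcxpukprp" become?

The rule is to shift every letter 2 places forward in the alphabet (wrapping around), then move the last 3 characters to the front (rotate right by 3).
Working it through for "lcxpukprp": intermediate "nezrwmrtr", final "rtrnezrwm".

rtrnezrwm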